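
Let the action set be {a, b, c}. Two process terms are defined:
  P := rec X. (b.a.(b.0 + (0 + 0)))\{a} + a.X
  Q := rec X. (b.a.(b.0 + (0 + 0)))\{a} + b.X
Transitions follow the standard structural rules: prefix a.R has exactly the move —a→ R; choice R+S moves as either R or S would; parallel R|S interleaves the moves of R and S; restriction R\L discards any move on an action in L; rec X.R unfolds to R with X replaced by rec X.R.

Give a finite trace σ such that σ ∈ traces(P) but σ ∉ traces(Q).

Reachable graph of P (2 states):
  m0 = rec X. (b.a.(b.0 + (0 + 0)))\{a} + a.X :: =a=> m0, =b=> m1
  m1 = (a.(b.0 + (0 + 0)))\{a} :: stopped
Reachable graph of Q (2 states):
  n0 = rec X. (b.a.(b.0 + (0 + 0)))\{a} + b.X :: =b=> n0, =b=> n1
  n1 = (a.(b.0 + (0 + 0)))\{a} :: stopped
Trace ⟨a⟩ through P, begin at {m0}:
  step 1 (a): {m0}
  P completes σ.
Trace ⟨a⟩ through Q, begin at {n0}:
  step 1 (a): ∅ (Q stuck)

a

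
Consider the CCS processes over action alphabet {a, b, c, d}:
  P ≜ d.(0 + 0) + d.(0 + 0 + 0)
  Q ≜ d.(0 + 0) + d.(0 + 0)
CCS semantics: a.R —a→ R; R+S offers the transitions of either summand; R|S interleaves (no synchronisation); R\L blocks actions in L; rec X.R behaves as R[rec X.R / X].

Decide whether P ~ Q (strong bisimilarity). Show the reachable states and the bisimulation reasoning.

P's transition system — 3 states:
  u0 = d.(0 + 0) + d.(0 + 0 + 0) → =d=> u1, =d=> u2
  u1 = 0 + 0 → ∅
  u2 = 0 + 0 + 0 → ∅
Q's transition system — 2 states:
  v0 = d.(0 + 0) + d.(0 + 0) → =d=> v1
  v1 = 0 + 0 → ∅
Partition-refinement fixed point:
  B0 = {u0, v0}
  B1 = {u1, u2, v1}
u0 ∈ B0, v0 ∈ B0 → same block

YES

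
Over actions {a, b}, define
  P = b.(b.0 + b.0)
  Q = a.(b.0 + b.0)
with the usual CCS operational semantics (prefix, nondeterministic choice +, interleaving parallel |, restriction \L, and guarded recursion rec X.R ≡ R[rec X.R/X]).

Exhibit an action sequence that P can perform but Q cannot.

b

LTS(P): 3 reachable states
  u0 = b.(b.0 + b.0) has moves ··b··> u1
  u1 = b.0 + b.0 has moves ··b··> u2
  u2 = 0 has moves deadlocked
LTS(Q): 3 reachable states
  v0 = a.(b.0 + b.0) has moves ··a··> v1
  v1 = b.0 + b.0 has moves ··b··> v2
  v2 = 0 has moves deadlocked
Run σ = ⟨b⟩ on P: start {u0}
  step 1 (b): {u1}
  — P admits the full trace.
Run σ = ⟨b⟩ on Q: start {v0}
  step 1 (b): ∅ (Q stuck)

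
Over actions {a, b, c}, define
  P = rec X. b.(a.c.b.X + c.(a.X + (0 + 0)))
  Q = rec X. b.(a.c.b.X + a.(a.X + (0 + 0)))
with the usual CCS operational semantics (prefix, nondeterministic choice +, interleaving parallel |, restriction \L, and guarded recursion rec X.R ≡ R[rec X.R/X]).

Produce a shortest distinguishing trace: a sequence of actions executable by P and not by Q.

LTS(P): 5 reachable states
  p0 = rec X. b.(a.c.b.X + c.(a.X + (0 + 0))) → —b→ p1
  p1 = a.c.b.(rec X. b.(a.c.b.X + c.(a.X + (0 + 0)))) + c.(a.(rec X. b.(a.c.b.X + c.(a.X + (0 + 0)))) + (0 + 0)) → —a→ p2, —c→ p3
  p2 = c.b.(rec X. b.(a.c.b.X + c.(a.X + (0 + 0)))) → —c→ p4
  p3 = a.(rec X. b.(a.c.b.X + c.(a.X + (0 + 0)))) + (0 + 0) → —a→ p0
  p4 = b.(rec X. b.(a.c.b.X + c.(a.X + (0 + 0)))) → —b→ p0
LTS(Q): 5 reachable states
  q0 = rec X. b.(a.c.b.X + a.(a.X + (0 + 0))) → —b→ q1
  q1 = a.c.b.(rec X. b.(a.c.b.X + a.(a.X + (0 + 0)))) + a.(a.(rec X. b.(a.c.b.X + a.(a.X + (0 + 0)))) + (0 + 0)) → —a→ q2, —a→ q3
  q2 = a.(rec X. b.(a.c.b.X + a.(a.X + (0 + 0)))) + (0 + 0) → —a→ q0
  q3 = c.b.(rec X. b.(a.c.b.X + a.(a.X + (0 + 0)))) → —c→ q4
  q4 = b.(rec X. b.(a.c.b.X + a.(a.X + (0 + 0)))) → —b→ q0
Run σ = ⟨bc⟩ on P: start {p0}
  step 1 (b): {p1}
  step 2 (c): {p3}
  — P admits the full trace.
Run σ = ⟨bc⟩ on Q: start {q0}
  step 1 (b): {q1}
  step 2 (c): ∅  — Q cannot continue

bc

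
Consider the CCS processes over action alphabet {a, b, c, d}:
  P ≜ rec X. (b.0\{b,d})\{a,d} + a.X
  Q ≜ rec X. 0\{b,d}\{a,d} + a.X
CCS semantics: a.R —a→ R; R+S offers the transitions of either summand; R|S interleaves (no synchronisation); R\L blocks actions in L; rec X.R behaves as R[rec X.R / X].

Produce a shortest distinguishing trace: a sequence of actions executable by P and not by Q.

LTS(P): 2 reachable states
  s0 = rec X. (b.0\{b,d})\{a,d} + a.X has moves =a=> s0, =b=> s1
  s1 = 0\{b,d}\{a,d} has moves deadlocked
LTS(Q): 1 reachable states
  t0 = rec X. 0\{b,d}\{a,d} + a.X has moves =a=> t0
Run σ = ⟨b⟩ on P: start {s0}
  after b @ step 1: {s1}
  ✓ P
Run σ = ⟨b⟩ on Q: start {t0}
  after b @ step 1: no successor for Q

b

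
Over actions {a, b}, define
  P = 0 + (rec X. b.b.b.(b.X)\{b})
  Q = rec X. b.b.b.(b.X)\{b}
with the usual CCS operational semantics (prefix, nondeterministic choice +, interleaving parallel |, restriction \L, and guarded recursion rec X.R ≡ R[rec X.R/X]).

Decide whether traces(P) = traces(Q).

P's transition system — 4 states:
  m0 = 0 + (rec X. b.b.b.(b.X)\{b}) → =b=> m1
  m1 = b.b.(b.(rec X. b.b.b.(b.X)\{b}))\{b} → =b=> m2
  m2 = b.(b.(rec X. b.b.b.(b.X)\{b}))\{b} → =b=> m3
  m3 = (b.(rec X. b.b.b.(b.X)\{b}))\{b} → (no moves)
Q's transition system — 4 states:
  n0 = rec X. b.b.b.(b.X)\{b} → =b=> n1
  n1 = b.b.(b.(rec X. b.b.b.(b.X)\{b}))\{b} → =b=> n2
  n2 = b.(b.(rec X. b.b.b.(b.X)\{b}))\{b} → =b=> n3
  n3 = (b.(rec X. b.b.b.(b.X)\{b}))\{b} → (no moves)
Coarsest stable partition (strong bisimilarity classes):
  B0 = {m0, n0}
  B1 = {m1, n1}
  B2 = {m2, n2}
  B3 = {m3, n3}
m0 ∈ B0, n0 ∈ B0 → same block
Bisimilar ⇒ trace-equivalent.

YES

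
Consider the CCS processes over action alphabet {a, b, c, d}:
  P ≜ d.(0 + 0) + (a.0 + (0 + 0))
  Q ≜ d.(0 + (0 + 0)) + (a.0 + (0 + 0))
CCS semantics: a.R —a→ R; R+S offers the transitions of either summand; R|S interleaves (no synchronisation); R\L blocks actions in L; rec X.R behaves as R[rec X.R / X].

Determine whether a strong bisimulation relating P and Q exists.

LTS(P): 3 reachable states
  p0 = d.(0 + 0) + (a.0 + (0 + 0)) ⊢ —a→ p1, —d→ p2
  p1 = 0 ⊢ deadlocked
  p2 = 0 + 0 ⊢ deadlocked
LTS(Q): 3 reachable states
  q0 = d.(0 + (0 + 0)) + (a.0 + (0 + 0)) ⊢ —a→ q1, —d→ q2
  q1 = 0 ⊢ deadlocked
  q2 = 0 + (0 + 0) ⊢ deadlocked
Bisimilarity quotient blocks:
  B0 = {p0, q0}
  B1 = {p1, p2, q1, q2}
p0 ∈ B0, q0 ∈ B0 → same block

P ~ Q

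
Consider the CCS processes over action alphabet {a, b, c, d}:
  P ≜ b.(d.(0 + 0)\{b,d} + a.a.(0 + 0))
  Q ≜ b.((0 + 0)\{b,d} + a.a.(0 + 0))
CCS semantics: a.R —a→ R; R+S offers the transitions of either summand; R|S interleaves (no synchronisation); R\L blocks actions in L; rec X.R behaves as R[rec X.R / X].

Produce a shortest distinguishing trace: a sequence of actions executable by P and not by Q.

LTS(P): 5 reachable states
  p0 = b.(d.(0 + 0)\{b,d} + a.a.(0 + 0)) :: ··b··> p1
  p1 = d.(0 + 0)\{b,d} + a.a.(0 + 0) :: ··a··> p2, ··d··> p3
  p2 = a.(0 + 0) :: ··a··> p4
  p3 = (0 + 0)\{b,d} :: (no moves)
  p4 = 0 + 0 :: (no moves)
LTS(Q): 4 reachable states
  q0 = b.((0 + 0)\{b,d} + a.a.(0 + 0)) :: ··b··> q1
  q1 = (0 + 0)\{b,d} + a.a.(0 + 0) :: ··a··> q2
  q2 = a.(0 + 0) :: ··a··> q3
  q3 = 0 + 0 :: (no moves)
Trace ⟨bd⟩ through P, begin at {p0}:
  step 1 (b): {p1}
  step 2 (d): {p3}
  ✓ P
Trace ⟨bd⟩ through Q, begin at {q0}:
  step 1 (b): {q1}
  step 2 (d): ∅ (Q stuck)

bd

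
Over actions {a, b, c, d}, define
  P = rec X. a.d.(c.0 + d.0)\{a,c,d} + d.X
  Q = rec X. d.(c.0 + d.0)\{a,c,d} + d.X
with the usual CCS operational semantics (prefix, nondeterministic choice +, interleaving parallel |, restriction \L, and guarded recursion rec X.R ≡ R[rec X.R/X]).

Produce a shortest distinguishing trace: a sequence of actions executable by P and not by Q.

LTS(P): 3 reachable states
  u0 = rec X. a.d.(c.0 + d.0)\{a,c,d} + d.X :: ··a··> u1, ··d··> u0
  u1 = d.(c.0 + d.0)\{a,c,d} :: ··d··> u2
  u2 = (c.0 + d.0)\{a,c,d} :: (no moves)
LTS(Q): 2 reachable states
  v0 = rec X. d.(c.0 + d.0)\{a,c,d} + d.X :: ··d··> v0, ··d··> v1
  v1 = (c.0 + d.0)\{a,c,d} :: (no moves)
Run σ = ⟨a⟩ on P: start {u0}
  after a @ step 1: {u1}
  ✓ P
Run σ = ⟨a⟩ on Q: start {v0}
  after a @ step 1: ∅ (Q stuck)

a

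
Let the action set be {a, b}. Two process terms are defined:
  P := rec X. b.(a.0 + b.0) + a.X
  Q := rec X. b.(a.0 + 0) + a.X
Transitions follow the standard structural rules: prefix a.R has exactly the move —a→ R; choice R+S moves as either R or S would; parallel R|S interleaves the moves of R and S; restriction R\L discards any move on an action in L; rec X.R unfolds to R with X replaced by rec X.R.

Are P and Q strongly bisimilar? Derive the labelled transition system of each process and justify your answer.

P ≁ Q

P's transition system — 3 states:
  s0 = rec X. b.(a.0 + b.0) + a.X has moves =a=> s0, =b=> s1
  s1 = a.0 + b.0 has moves =a=> s2, =b=> s2
  s2 = 0 has moves stopped
Q's transition system — 3 states:
  t0 = rec X. b.(a.0 + 0) + a.X has moves =a=> t0, =b=> t1
  t1 = a.0 + 0 has moves =a=> t2
  t2 = 0 has moves stopped
Bisimilarity quotient blocks:
  B0 = {s0}
  B1 = {s1}
  B2 = {s2, t2}
  B3 = {t0}
  B4 = {t1}
s0 ∈ B0, t0 ∈ B3 → different blocks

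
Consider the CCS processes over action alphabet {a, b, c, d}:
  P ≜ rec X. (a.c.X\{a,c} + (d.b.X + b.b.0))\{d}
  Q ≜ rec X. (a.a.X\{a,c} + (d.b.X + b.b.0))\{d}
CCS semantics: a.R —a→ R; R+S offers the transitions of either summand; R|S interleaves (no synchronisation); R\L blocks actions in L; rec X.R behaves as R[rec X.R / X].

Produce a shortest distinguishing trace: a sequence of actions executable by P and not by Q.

ac

LTS(P): 7 reachable states
  p0 = rec X. (a.c.X\{a,c} + (d.b.X + b.b.0))\{d} → --a--▸ p1, --b--▸ p2
  p1 = (c.(rec X. (a.c.X\{a,c} + (d.b.X + b.b.0))\{d})\{a,c})\{d} → --c--▸ p3
  p2 = (b.0)\{d} → --b--▸ p4
  p3 = (rec X. (a.c.X\{a,c} + (d.b.X + b.b.0))\{d})\{a,c}\{d} → --b--▸ p5
  p4 = 0\{d} → (no moves)
  p5 = (b.0)\{d}\{a,c}\{d} → --b--▸ p6
  p6 = 0\{d}\{a,c}\{d} → (no moves)
LTS(Q): 7 reachable states
  q0 = rec X. (a.a.X\{a,c} + (d.b.X + b.b.0))\{d} → --a--▸ q1, --b--▸ q2
  q1 = (a.(rec X. (a.a.X\{a,c} + (d.b.X + b.b.0))\{d})\{a,c})\{d} → --a--▸ q3
  q2 = (b.0)\{d} → --b--▸ q4
  q3 = (rec X. (a.a.X\{a,c} + (d.b.X + b.b.0))\{d})\{a,c}\{d} → --b--▸ q5
  q4 = 0\{d} → (no moves)
  q5 = (b.0)\{d}\{a,c}\{d} → --b--▸ q6
  q6 = 0\{d}\{a,c}\{d} → (no moves)
Trace ⟨ac⟩ through P, begin at {p0}:
  step 1 (a): {p1}
  step 2 (c): {p3}
  — P admits the full trace.
Trace ⟨ac⟩ through Q, begin at {q0}:
  step 1 (a): {q1}
  step 2 (c): ∅  — Q cannot continue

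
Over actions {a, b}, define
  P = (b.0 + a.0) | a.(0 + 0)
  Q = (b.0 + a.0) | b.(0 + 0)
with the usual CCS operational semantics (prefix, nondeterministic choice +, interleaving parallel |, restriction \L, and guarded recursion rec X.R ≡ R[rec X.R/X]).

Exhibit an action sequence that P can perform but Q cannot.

LTS(P): 4 reachable states
  m0 = (b.0 + a.0) | a.(0 + 0) has moves =a=> m1, =a=> m2, =b=> m2
  m1 = (b.0 + a.0) | (0 + 0) has moves =a=> m3, =b=> m3
  m2 = 0 | a.(0 + 0) has moves =a=> m3
  m3 = 0 | (0 + 0) has moves deadlocked
LTS(Q): 4 reachable states
  n0 = (b.0 + a.0) | b.(0 + 0) has moves =a=> n1, =b=> n1, =b=> n2
  n1 = 0 | b.(0 + 0) has moves =b=> n3
  n2 = (b.0 + a.0) | (0 + 0) has moves =a=> n3, =b=> n3
  n3 = 0 | (0 + 0) has moves deadlocked
Run σ = ⟨aa⟩ on P: start {m0}
  after a @ step 1: {m1, m2}
  after a @ step 2: {m3}
  P completes σ.
Run σ = ⟨aa⟩ on Q: start {n0}
  after a @ step 1: {n1}
  after a @ step 2: ∅ (Q stuck)

aa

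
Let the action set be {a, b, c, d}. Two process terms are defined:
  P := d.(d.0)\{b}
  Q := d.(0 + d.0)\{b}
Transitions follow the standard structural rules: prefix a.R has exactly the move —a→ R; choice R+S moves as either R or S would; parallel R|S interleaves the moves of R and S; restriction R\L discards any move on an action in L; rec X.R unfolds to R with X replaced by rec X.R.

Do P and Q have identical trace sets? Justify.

traces(P) = traces(Q)

Reachable graph of P (3 states):
  p0 = d.(d.0)\{b} | =d=> p1
  p1 = (d.0)\{b} | =d=> p2
  p2 = 0\{b} | ∅
Reachable graph of Q (3 states):
  q0 = d.(0 + d.0)\{b} | =d=> q1
  q1 = (0 + d.0)\{b} | =d=> q2
  q2 = 0\{b} | ∅
Partition-refinement fixed point:
  B0 = {p0, q0}
  B1 = {p1, q1}
  B2 = {p2, q2}
p0 ∈ B0, q0 ∈ B0 → same block
Bisimilar ⇒ trace-equivalent.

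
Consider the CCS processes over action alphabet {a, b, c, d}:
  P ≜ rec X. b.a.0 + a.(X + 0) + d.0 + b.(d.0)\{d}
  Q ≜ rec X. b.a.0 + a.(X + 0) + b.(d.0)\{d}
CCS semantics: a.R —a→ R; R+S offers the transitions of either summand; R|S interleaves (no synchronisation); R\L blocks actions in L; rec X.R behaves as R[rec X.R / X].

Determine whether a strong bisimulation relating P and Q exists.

P's transition system — 5 states:
  s0 = rec X. b.a.0 + a.(X + 0) + d.0 + b.(d.0)\{d} | -a-> s1, -b-> s2, -b-> s3, -d-> s4
  s1 = (rec X. b.a.0 + a.(X + 0) + d.0 + b.(d.0)\{d}) + 0 | -a-> s1, -b-> s2, -b-> s3, -d-> s4
  s2 = (d.0)\{d} | ∅
  s3 = a.0 | -a-> s4
  s4 = 0 | ∅
Q's transition system — 5 states:
  t0 = rec X. b.a.0 + a.(X + 0) + b.(d.0)\{d} | -a-> t1, -b-> t2, -b-> t3
  t1 = (rec X. b.a.0 + a.(X + 0) + b.(d.0)\{d}) + 0 | -a-> t1, -b-> t2, -b-> t3
  t2 = (d.0)\{d} | ∅
  t3 = a.0 | -a-> t4
  t4 = 0 | ∅
Partition-refinement fixed point:
  B0 = {s0, s1}
  B1 = {s3, t3}
  B2 = {s2, s4, t2, t4}
  B3 = {t0, t1}
s0 ∈ B0, t0 ∈ B3 → different blocks

P ≁ Q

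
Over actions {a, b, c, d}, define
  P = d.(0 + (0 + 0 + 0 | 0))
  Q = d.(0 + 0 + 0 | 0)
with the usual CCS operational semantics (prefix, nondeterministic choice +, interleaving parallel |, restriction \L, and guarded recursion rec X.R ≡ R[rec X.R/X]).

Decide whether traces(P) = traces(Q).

YES

P's transition system — 2 states:
  p0 = d.(0 + (0 + 0 + 0 | 0)) ⊢ ··d··> p1
  p1 = 0 + (0 + 0 + 0 | 0) ⊢ ∅
Q's transition system — 2 states:
  q0 = d.(0 + 0 + 0 | 0) ⊢ ··d··> q1
  q1 = 0 + 0 + 0 | 0 ⊢ ∅
Coarsest stable partition (strong bisimilarity classes):
  B0 = {p0, q0}
  B1 = {p1, q1}
p0 ∈ B0, q0 ∈ B0 → same block
Bisimilar ⇒ trace-equivalent.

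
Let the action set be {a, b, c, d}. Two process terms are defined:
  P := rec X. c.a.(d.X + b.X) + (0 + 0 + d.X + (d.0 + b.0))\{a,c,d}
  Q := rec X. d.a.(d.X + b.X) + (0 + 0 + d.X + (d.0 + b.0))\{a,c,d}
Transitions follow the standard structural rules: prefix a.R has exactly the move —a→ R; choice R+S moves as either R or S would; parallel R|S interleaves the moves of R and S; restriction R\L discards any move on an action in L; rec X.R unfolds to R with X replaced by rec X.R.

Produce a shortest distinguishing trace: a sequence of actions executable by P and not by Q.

c

Reachable graph of P (4 states):
  p0 = rec X. c.a.(d.X + b.X) + (0 + 0 + d.X + (d.0 + b.0))\{a,c,d} :: -b-> p1, -c-> p2
  p1 = 0\{a,c,d} :: ∅
  p2 = a.(d.(rec X. c.a.(d.X + b.X) + (0 + 0 + d.X + (d.0 + b.0))\{a,c,d}) + b.(rec X. c.a.(d.X + b.X) + (0 + 0 + d.X + (d.0 + b.0))\{a,c,d})) :: -a-> p3
  p3 = d.(rec X. c.a.(d.X + b.X) + (0 + 0 + d.X + (d.0 + b.0))\{a,c,d}) + b.(rec X. c.a.(d.X + b.X) + (0 + 0 + d.X + (d.0 + b.0))\{a,c,d}) :: -b-> p0, -d-> p0
Reachable graph of Q (4 states):
  q0 = rec X. d.a.(d.X + b.X) + (0 + 0 + d.X + (d.0 + b.0))\{a,c,d} :: -b-> q1, -d-> q2
  q1 = 0\{a,c,d} :: ∅
  q2 = a.(d.(rec X. d.a.(d.X + b.X) + (0 + 0 + d.X + (d.0 + b.0))\{a,c,d}) + b.(rec X. d.a.(d.X + b.X) + (0 + 0 + d.X + (d.0 + b.0))\{a,c,d})) :: -a-> q3
  q3 = d.(rec X. d.a.(d.X + b.X) + (0 + 0 + d.X + (d.0 + b.0))\{a,c,d}) + b.(rec X. d.a.(d.X + b.X) + (0 + 0 + d.X + (d.0 + b.0))\{a,c,d}) :: -b-> q0, -d-> q0
Executing c from P (initial set {p0}):
  step 1 (c): {p2}
  ✓ P
Executing c from Q (initial set {q0}):
  step 1 (c): no successor for Q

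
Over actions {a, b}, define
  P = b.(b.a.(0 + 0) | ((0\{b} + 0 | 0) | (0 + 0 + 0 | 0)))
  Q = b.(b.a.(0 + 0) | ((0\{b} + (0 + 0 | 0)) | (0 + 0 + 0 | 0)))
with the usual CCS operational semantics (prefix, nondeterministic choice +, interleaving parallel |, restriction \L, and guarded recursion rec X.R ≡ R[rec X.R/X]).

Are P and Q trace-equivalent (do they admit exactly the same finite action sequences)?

P's transition system — 4 states:
  p0 = b.(b.a.(0 + 0) | ((0\{b} + 0 | 0) | (0 + 0 + 0 | 0))) :: ··b··> p1
  p1 = b.a.(0 + 0) | ((0\{b} + 0 | 0) | (0 + 0 + 0 | 0)) :: ··b··> p2
  p2 = a.(0 + 0) | ((0\{b} + 0 | 0) | (0 + 0 + 0 | 0)) :: ··a··> p3
  p3 = (0 + 0) | ((0\{b} + 0 | 0) | (0 + 0 + 0 | 0)) :: ·
Q's transition system — 4 states:
  q0 = b.(b.a.(0 + 0) | ((0\{b} + (0 + 0 | 0)) | (0 + 0 + 0 | 0))) :: ··b··> q1
  q1 = b.a.(0 + 0) | ((0\{b} + (0 + 0 | 0)) | (0 + 0 + 0 | 0)) :: ··b··> q2
  q2 = a.(0 + 0) | ((0\{b} + (0 + 0 | 0)) | (0 + 0 + 0 | 0)) :: ··a··> q3
  q3 = (0 + 0) | ((0\{b} + (0 + 0 | 0)) | (0 + 0 + 0 | 0)) :: ·
Coarsest stable partition (strong bisimilarity classes):
  B0 = {p0, q0}
  B1 = {p1, q1}
  B2 = {p2, q2}
  B3 = {p3, q3}
p0 ∈ B0, q0 ∈ B0 → same block
Bisimilar ⇒ trace-equivalent.

YES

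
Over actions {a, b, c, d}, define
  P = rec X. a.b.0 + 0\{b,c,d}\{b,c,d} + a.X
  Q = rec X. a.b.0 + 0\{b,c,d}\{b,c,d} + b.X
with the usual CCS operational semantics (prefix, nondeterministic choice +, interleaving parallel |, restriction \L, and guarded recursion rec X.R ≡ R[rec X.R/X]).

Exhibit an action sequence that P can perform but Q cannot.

aa

P's transition system — 3 states:
  s0 = rec X. a.b.0 + 0\{b,c,d}\{b,c,d} + a.X :: —a→ s0, —a→ s1
  s1 = b.0 :: —b→ s2
  s2 = 0 :: (no moves)
Q's transition system — 3 states:
  t0 = rec X. a.b.0 + 0\{b,c,d}\{b,c,d} + b.X :: —a→ t1, —b→ t0
  t1 = b.0 :: —b→ t2
  t2 = 0 :: (no moves)
Trace ⟨aa⟩ through P, begin at {s0}:
  after a @ step 1: {s0, s1}
  after a @ step 2: {s0, s1}
  — P admits the full trace.
Trace ⟨aa⟩ through Q, begin at {t0}:
  after a @ step 1: {t1}
  after a @ step 2: ∅ (Q stuck)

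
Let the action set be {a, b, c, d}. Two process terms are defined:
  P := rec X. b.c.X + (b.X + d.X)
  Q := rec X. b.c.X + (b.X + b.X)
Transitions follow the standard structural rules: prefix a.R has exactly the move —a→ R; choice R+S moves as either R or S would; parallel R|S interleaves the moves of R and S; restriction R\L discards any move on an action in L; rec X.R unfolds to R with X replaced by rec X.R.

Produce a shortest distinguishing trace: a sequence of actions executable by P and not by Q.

d

LTS(P): 2 reachable states
  s0 = rec X. b.c.X + (b.X + d.X) ⊢ -b-> s0, -b-> s1, -d-> s0
  s1 = c.(rec X. b.c.X + (b.X + d.X)) ⊢ -c-> s0
LTS(Q): 2 reachable states
  t0 = rec X. b.c.X + (b.X + b.X) ⊢ -b-> t0, -b-> t1
  t1 = c.(rec X. b.c.X + (b.X + b.X)) ⊢ -c-> t0
Trace ⟨d⟩ through P, begin at {s0}:
  step 1 (d): {s0}
  — P admits the full trace.
Trace ⟨d⟩ through Q, begin at {t0}:
  step 1 (d): no successor for Q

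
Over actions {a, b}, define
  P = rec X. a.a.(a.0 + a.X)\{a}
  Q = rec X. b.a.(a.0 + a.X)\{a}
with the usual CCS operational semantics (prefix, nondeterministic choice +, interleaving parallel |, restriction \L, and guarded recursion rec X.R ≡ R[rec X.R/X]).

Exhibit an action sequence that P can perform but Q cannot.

a

Reachable graph of P (3 states):
  m0 = rec X. a.a.(a.0 + a.X)\{a} :: -a-> m1
  m1 = a.(a.0 + a.(rec X. a.a.(a.0 + a.X)\{a}))\{a} :: -a-> m2
  m2 = (a.0 + a.(rec X. a.a.(a.0 + a.X)\{a}))\{a} :: ∅
Reachable graph of Q (3 states):
  n0 = rec X. b.a.(a.0 + a.X)\{a} :: -b-> n1
  n1 = a.(a.0 + a.(rec X. b.a.(a.0 + a.X)\{a}))\{a} :: -a-> n2
  n2 = (a.0 + a.(rec X. b.a.(a.0 + a.X)\{a}))\{a} :: ∅
Executing a from P (initial set {m0}):
  step 1 (a): {m1}
  — P admits the full trace.
Executing a from Q (initial set {n0}):
  step 1 (a): ∅  — Q cannot continue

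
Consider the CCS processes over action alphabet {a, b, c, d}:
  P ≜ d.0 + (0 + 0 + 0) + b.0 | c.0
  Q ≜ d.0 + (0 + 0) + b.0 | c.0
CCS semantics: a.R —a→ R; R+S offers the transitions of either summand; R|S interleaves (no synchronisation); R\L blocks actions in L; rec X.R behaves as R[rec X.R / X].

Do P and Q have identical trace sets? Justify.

P's transition system — 5 states:
  p0 = d.0 + (0 + 0 + 0) + b.0 | c.0 → -b-> p1, -c-> p2, -d-> p3
  p1 = 0 | c.0 → -c-> p4
  p2 = b.0 | 0 → -b-> p4
  p3 = 0 → ·
  p4 = 0 | 0 → ·
Q's transition system — 5 states:
  q0 = d.0 + (0 + 0) + b.0 | c.0 → -b-> q1, -c-> q2, -d-> q3
  q1 = 0 | c.0 → -c-> q4
  q2 = b.0 | 0 → -b-> q4
  q3 = 0 → ·
  q4 = 0 | 0 → ·
Partition-refinement fixed point:
  B0 = {p0, q0}
  B1 = {p1, q1}
  B2 = {p3, p4, q3, q4}
  B3 = {p2, q2}
p0 ∈ B0, q0 ∈ B0 → same block
Bisimilar ⇒ trace-equivalent.

trace-equivalent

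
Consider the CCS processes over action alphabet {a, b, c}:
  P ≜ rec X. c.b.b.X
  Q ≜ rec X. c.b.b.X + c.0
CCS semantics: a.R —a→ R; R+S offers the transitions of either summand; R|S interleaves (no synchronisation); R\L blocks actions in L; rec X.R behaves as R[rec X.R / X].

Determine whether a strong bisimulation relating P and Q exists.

P ≁ Q

Reachable graph of P (3 states):
  u0 = rec X. c.b.b.X | --c--▸ u1
  u1 = b.b.(rec X. c.b.b.X) | --b--▸ u2
  u2 = b.(rec X. c.b.b.X) | --b--▸ u0
Reachable graph of Q (4 states):
  v0 = rec X. c.b.b.X + c.0 | --c--▸ v1, --c--▸ v2
  v1 = 0 | ·
  v2 = b.b.(rec X. c.b.b.X + c.0) | --b--▸ v3
  v3 = b.(rec X. c.b.b.X + c.0) | --b--▸ v0
Bisimilarity quotient blocks:
  B0 = {u0}
  B1 = {u1}
  B2 = {u2}
  B3 = {v0}
  B4 = {v2}
  B5 = {v3}
  B6 = {v1}
u0 ∈ B0, v0 ∈ B3 → different blocks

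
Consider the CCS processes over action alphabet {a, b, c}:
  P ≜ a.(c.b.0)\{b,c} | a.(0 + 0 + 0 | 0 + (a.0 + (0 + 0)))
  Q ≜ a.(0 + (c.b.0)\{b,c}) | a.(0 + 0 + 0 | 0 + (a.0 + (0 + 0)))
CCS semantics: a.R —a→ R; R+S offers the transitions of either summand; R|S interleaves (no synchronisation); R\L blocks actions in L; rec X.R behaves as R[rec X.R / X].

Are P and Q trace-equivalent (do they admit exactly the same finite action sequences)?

YES

LTS(P): 6 reachable states
  p0 = a.(c.b.0)\{b,c} | a.(0 + 0 + 0 | 0 + (a.0 + (0 + 0))) has moves =a=> p1, =a=> p2
  p1 = (c.b.0)\{b,c} | a.(0 + 0 + 0 | 0 + (a.0 + (0 + 0))) has moves =a=> p3
  p2 = a.(c.b.0)\{b,c} | (0 + 0 + 0 | 0 + (a.0 + (0 + 0))) has moves =a=> p3, =a=> p4
  p3 = (c.b.0)\{b,c} | (0 + 0 + 0 | 0 + (a.0 + (0 + 0))) has moves =a=> p5
  p4 = a.(c.b.0)\{b,c} | 0 has moves =a=> p5
  p5 = (c.b.0)\{b,c} | 0 has moves ∅
LTS(Q): 6 reachable states
  q0 = a.(0 + (c.b.0)\{b,c}) | a.(0 + 0 + 0 | 0 + (a.0 + (0 + 0))) has moves =a=> q1, =a=> q2
  q1 = (0 + (c.b.0)\{b,c}) | a.(0 + 0 + 0 | 0 + (a.0 + (0 + 0))) has moves =a=> q3
  q2 = a.(0 + (c.b.0)\{b,c}) | (0 + 0 + 0 | 0 + (a.0 + (0 + 0))) has moves =a=> q3, =a=> q4
  q3 = (0 + (c.b.0)\{b,c}) | (0 + 0 + 0 | 0 + (a.0 + (0 + 0))) has moves =a=> q5
  q4 = a.(0 + (c.b.0)\{b,c}) | 0 has moves =a=> q5
  q5 = (0 + (c.b.0)\{b,c}) | 0 has moves ∅
Coarsest stable partition (strong bisimilarity classes):
  B0 = {p0, q0}
  B1 = {p1, p2, q1, q2}
  B2 = {p3, p4, q3, q4}
  B3 = {p5, q5}
p0 ∈ B0, q0 ∈ B0 → same block
Bisimilar ⇒ trace-equivalent.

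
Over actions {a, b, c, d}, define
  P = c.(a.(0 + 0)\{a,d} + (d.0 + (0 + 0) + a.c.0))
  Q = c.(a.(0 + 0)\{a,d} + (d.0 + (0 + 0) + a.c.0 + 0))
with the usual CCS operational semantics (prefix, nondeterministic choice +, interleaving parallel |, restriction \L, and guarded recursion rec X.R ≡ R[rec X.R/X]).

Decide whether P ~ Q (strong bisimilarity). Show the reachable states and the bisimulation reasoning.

P ~ Q

Reachable graph of P (5 states):
  m0 = c.(a.(0 + 0)\{a,d} + (d.0 + (0 + 0) + a.c.0)) ⊢ =c=> m1
  m1 = a.(0 + 0)\{a,d} + (d.0 + (0 + 0) + a.c.0) ⊢ =a=> m2, =a=> m3, =d=> m4
  m2 = (0 + 0)\{a,d} ⊢ ∅
  m3 = c.0 ⊢ =c=> m4
  m4 = 0 ⊢ ∅
Reachable graph of Q (5 states):
  n0 = c.(a.(0 + 0)\{a,d} + (d.0 + (0 + 0) + a.c.0 + 0)) ⊢ =c=> n1
  n1 = a.(0 + 0)\{a,d} + (d.0 + (0 + 0) + a.c.0 + 0) ⊢ =a=> n2, =a=> n3, =d=> n4
  n2 = (0 + 0)\{a,d} ⊢ ∅
  n3 = c.0 ⊢ =c=> n4
  n4 = 0 ⊢ ∅
Partition-refinement fixed point:
  B0 = {m0, n0}
  B1 = {m1, n1}
  B2 = {m2, m4, n2, n4}
  B3 = {m3, n3}
m0 ∈ B0, n0 ∈ B0 → same block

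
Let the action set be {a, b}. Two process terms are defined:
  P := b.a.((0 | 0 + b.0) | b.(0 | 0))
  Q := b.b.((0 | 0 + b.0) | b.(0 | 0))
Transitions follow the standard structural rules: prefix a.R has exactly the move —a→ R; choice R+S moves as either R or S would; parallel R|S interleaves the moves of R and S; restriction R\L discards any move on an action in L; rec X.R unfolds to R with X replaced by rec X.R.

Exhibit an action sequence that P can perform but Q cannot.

P's transition system — 6 states:
  s0 = b.a.((0 | 0 + b.0) | b.(0 | 0)) | -b-> s1
  s1 = a.((0 | 0 + b.0) | b.(0 | 0)) | -a-> s2
  s2 = (0 | 0 + b.0) | b.(0 | 0) | -b-> s3, -b-> s4
  s3 = (0 | 0 + b.0) | (0 | 0) | -b-> s5
  s4 = 0 | b.(0 | 0) | -b-> s5
  s5 = 0 | (0 | 0) | (no moves)
Q's transition system — 6 states:
  t0 = b.b.((0 | 0 + b.0) | b.(0 | 0)) | -b-> t1
  t1 = b.((0 | 0 + b.0) | b.(0 | 0)) | -b-> t2
  t2 = (0 | 0 + b.0) | b.(0 | 0) | -b-> t3, -b-> t4
  t3 = (0 | 0 + b.0) | (0 | 0) | -b-> t5
  t4 = 0 | b.(0 | 0) | -b-> t5
  t5 = 0 | (0 | 0) | (no moves)
Run σ = ⟨ba⟩ on P: start {s0}
  step 1 (b): {s1}
  step 2 (a): {s2}
  ✓ P
Run σ = ⟨ba⟩ on Q: start {t0}
  step 1 (b): {t1}
  step 2 (a): ∅  — Q cannot continue

ba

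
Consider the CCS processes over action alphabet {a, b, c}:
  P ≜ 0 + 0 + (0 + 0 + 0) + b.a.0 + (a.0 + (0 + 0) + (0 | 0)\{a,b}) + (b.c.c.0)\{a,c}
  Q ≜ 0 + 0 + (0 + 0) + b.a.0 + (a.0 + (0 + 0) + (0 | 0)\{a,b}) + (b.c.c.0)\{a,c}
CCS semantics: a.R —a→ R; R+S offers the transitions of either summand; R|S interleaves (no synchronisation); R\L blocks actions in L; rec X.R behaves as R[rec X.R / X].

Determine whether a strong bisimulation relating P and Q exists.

LTS(P): 4 reachable states
  s0 = 0 + 0 + (0 + 0 + 0) + b.a.0 + (a.0 + (0 + 0) + (0 | 0)\{a,b}) + (b.c.c.0)\{a,c} ⊢ =a=> s1, =b=> s2, =b=> s3
  s1 = 0 ⊢ (no moves)
  s2 = (c.c.0)\{a,c} ⊢ (no moves)
  s3 = a.0 ⊢ =a=> s1
LTS(Q): 4 reachable states
  t0 = 0 + 0 + (0 + 0) + b.a.0 + (a.0 + (0 + 0) + (0 | 0)\{a,b}) + (b.c.c.0)\{a,c} ⊢ =a=> t1, =b=> t2, =b=> t3
  t1 = 0 ⊢ (no moves)
  t2 = (c.c.0)\{a,c} ⊢ (no moves)
  t3 = a.0 ⊢ =a=> t1
Coarsest stable partition (strong bisimilarity classes):
  B0 = {s0, t0}
  B1 = {s1, s2, t1, t2}
  B2 = {s3, t3}
s0 ∈ B0, t0 ∈ B0 → same block

P ~ Q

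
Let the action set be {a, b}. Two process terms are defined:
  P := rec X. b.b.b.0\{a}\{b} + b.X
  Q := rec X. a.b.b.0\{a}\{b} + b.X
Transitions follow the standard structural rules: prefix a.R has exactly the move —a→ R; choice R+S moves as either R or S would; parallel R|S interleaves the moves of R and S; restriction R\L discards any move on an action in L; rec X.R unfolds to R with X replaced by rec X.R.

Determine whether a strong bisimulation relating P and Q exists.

NO

P's transition system — 4 states:
  s0 = rec X. b.b.b.0\{a}\{b} + b.X ⊢ —b→ s0, —b→ s1
  s1 = b.b.0\{a}\{b} ⊢ —b→ s2
  s2 = b.0\{a}\{b} ⊢ —b→ s3
  s3 = 0\{a}\{b} ⊢ (no moves)
Q's transition system — 4 states:
  t0 = rec X. a.b.b.0\{a}\{b} + b.X ⊢ —a→ t1, —b→ t0
  t1 = b.b.0\{a}\{b} ⊢ —b→ t2
  t2 = b.0\{a}\{b} ⊢ —b→ t3
  t3 = 0\{a}\{b} ⊢ (no moves)
Coarsest stable partition (strong bisimilarity classes):
  B0 = {s0}
  B1 = {s1, t1}
  B2 = {s2, t2}
  B3 = {s3, t3}
  B4 = {t0}
s0 ∈ B0, t0 ∈ B4 → different blocks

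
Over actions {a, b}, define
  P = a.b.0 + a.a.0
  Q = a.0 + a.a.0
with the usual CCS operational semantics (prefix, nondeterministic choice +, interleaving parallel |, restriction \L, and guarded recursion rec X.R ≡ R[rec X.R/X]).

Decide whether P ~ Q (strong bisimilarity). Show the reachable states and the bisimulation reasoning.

Reachable graph of P (4 states):
  s0 = a.b.0 + a.a.0 | -a-> s1, -a-> s2
  s1 = a.0 | -a-> s3
  s2 = b.0 | -b-> s3
  s3 = 0 | stopped
Reachable graph of Q (3 states):
  t0 = a.0 + a.a.0 | -a-> t1, -a-> t2
  t1 = 0 | stopped
  t2 = a.0 | -a-> t1
Partition-refinement fixed point:
  B0 = {s0}
  B1 = {s2}
  B2 = {s3, t1}
  B3 = {s1, t2}
  B4 = {t0}
s0 ∈ B0, t0 ∈ B4 → different blocks

NO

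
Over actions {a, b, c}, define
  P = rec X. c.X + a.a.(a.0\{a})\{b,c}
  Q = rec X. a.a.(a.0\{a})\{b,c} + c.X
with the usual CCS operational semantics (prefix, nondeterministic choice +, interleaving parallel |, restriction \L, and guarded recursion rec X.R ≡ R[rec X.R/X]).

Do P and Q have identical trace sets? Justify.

trace-equivalent

Reachable graph of P (4 states):
  u0 = rec X. c.X + a.a.(a.0\{a})\{b,c} ⊢ ··a··> u1, ··c··> u0
  u1 = a.(a.0\{a})\{b,c} ⊢ ··a··> u2
  u2 = (a.0\{a})\{b,c} ⊢ ··a··> u3
  u3 = 0\{a}\{b,c} ⊢ stopped
Reachable graph of Q (4 states):
  v0 = rec X. a.a.(a.0\{a})\{b,c} + c.X ⊢ ··a··> v1, ··c··> v0
  v1 = a.(a.0\{a})\{b,c} ⊢ ··a··> v2
  v2 = (a.0\{a})\{b,c} ⊢ ··a··> v3
  v3 = 0\{a}\{b,c} ⊢ stopped
Partition-refinement fixed point:
  B0 = {u0, v0}
  B1 = {u1, v1}
  B2 = {u2, v2}
  B3 = {u3, v3}
u0 ∈ B0, v0 ∈ B0 → same block
Bisimilar ⇒ trace-equivalent.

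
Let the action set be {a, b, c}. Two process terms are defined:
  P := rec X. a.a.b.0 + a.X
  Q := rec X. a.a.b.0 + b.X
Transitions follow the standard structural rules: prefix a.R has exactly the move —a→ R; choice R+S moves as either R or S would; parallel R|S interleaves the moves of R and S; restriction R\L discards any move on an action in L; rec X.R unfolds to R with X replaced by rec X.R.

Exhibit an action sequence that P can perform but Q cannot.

P's transition system — 4 states:
  m0 = rec X. a.a.b.0 + a.X ⊢ —a→ m0, —a→ m1
  m1 = a.b.0 ⊢ —a→ m2
  m2 = b.0 ⊢ —b→ m3
  m3 = 0 ⊢ deadlocked
Q's transition system — 4 states:
  n0 = rec X. a.a.b.0 + b.X ⊢ —a→ n1, —b→ n0
  n1 = a.b.0 ⊢ —a→ n2
  n2 = b.0 ⊢ —b→ n3
  n3 = 0 ⊢ deadlocked
Trace ⟨aaa⟩ through P, begin at {m0}:
  after a @ step 1: {m0, m1}
  after a @ step 2: {m0, m1, m2}
  after a @ step 3: {m0, m1, m2}
  — P admits the full trace.
Trace ⟨aaa⟩ through Q, begin at {n0}:
  after a @ step 1: {n1}
  after a @ step 2: {n2}
  after a @ step 3: ∅  — Q cannot continue

aaa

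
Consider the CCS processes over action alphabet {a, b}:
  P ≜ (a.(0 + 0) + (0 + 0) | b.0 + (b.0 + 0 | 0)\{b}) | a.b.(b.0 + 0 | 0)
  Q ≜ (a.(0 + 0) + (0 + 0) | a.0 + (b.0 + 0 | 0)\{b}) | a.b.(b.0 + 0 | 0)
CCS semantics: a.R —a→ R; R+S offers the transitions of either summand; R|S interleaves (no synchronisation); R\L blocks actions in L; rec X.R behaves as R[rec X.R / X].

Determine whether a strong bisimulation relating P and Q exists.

Reachable graph of P (12 states):
  m0 = (a.(0 + 0) + (0 + 0) | b.0 + (b.0 + 0 | 0)\{b}) | a.b.(b.0 + 0 | 0) ⊢ --a--▸ m1, --a--▸ m2, --b--▸ m3
  m1 = (0 + 0) | a.b.(b.0 + 0 | 0) ⊢ --a--▸ m4
  m2 = (a.(0 + 0) + (0 + 0) | b.0 + (b.0 + 0 | 0)\{b}) | b.(b.0 + 0 | 0) ⊢ --a--▸ m4, --b--▸ m5, --b--▸ m6
  m3 = (0 + 0) | 0 | a.b.(b.0 + 0 | 0) ⊢ --a--▸ m5
  m4 = (0 + 0) | b.(b.0 + 0 | 0) ⊢ --b--▸ m7
  m5 = (0 + 0) | 0 | b.(b.0 + 0 | 0) ⊢ --b--▸ m8
  m6 = (a.(0 + 0) + (0 + 0) | b.0 + (b.0 + 0 | 0)\{b}) | (b.0 + 0 | 0) ⊢ --a--▸ m7, --b--▸ m8, --b--▸ m9
  m7 = (0 + 0) | (b.0 + 0 | 0) ⊢ --b--▸ m10
  m8 = (0 + 0) | 0 | (b.0 + 0 | 0) ⊢ --b--▸ m11
  m9 = (a.(0 + 0) + (0 + 0) | b.0 + (b.0 + 0 | 0)\{b}) | 0 ⊢ --a--▸ m10, --b--▸ m11
  m10 = (0 + 0) | 0 ⊢ ·
  m11 = (0 + 0) | 0 | 0 ⊢ ·
Reachable graph of Q (12 states):
  n0 = (a.(0 + 0) + (0 + 0) | a.0 + (b.0 + 0 | 0)\{b}) | a.b.(b.0 + 0 | 0) ⊢ --a--▸ n1, --a--▸ n2, --a--▸ n3
  n1 = (0 + 0) | 0 | a.b.(b.0 + 0 | 0) ⊢ --a--▸ n4
  n2 = (0 + 0) | a.b.(b.0 + 0 | 0) ⊢ --a--▸ n5
  n3 = (a.(0 + 0) + (0 + 0) | a.0 + (b.0 + 0 | 0)\{b}) | b.(b.0 + 0 | 0) ⊢ --a--▸ n4, --a--▸ n5, --b--▸ n6
  n4 = (0 + 0) | 0 | b.(b.0 + 0 | 0) ⊢ --b--▸ n7
  n5 = (0 + 0) | b.(b.0 + 0 | 0) ⊢ --b--▸ n8
  n6 = (a.(0 + 0) + (0 + 0) | a.0 + (b.0 + 0 | 0)\{b}) | (b.0 + 0 | 0) ⊢ --a--▸ n7, --a--▸ n8, --b--▸ n9
  n7 = (0 + 0) | 0 | (b.0 + 0 | 0) ⊢ --b--▸ n10
  n8 = (0 + 0) | (b.0 + 0 | 0) ⊢ --b--▸ n11
  n9 = (a.(0 + 0) + (0 + 0) | a.0 + (b.0 + 0 | 0)\{b}) | 0 ⊢ --a--▸ n10, --a--▸ n11
  n10 = (0 + 0) | 0 | 0 ⊢ ·
  n11 = (0 + 0) | 0 ⊢ ·
Partition-refinement fixed point:
  B0 = {m0}
  B1 = {m2}
  B2 = {m4, m5, n4, n5}
  B3 = {m7, m8, n7, n8}
  B4 = {m10, m11, n10, n11}
  B5 = {m6}
  B6 = {m9}
  B7 = {m1, m3, n1, n2}
  B8 = {n0}
  B9 = {n3}
  B10 = {n6}
  B11 = {n9}
m0 ∈ B0, n0 ∈ B8 → different blocks

NO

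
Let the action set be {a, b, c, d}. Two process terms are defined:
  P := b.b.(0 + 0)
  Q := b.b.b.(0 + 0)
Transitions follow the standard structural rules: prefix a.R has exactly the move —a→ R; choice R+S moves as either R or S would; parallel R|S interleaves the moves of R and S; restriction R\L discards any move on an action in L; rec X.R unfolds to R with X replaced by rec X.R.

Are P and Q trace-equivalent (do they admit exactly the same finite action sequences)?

Reachable graph of P (3 states):
  s0 = b.b.(0 + 0) ⊢ =b=> s1
  s1 = b.(0 + 0) ⊢ =b=> s2
  s2 = 0 + 0 ⊢ deadlocked
Reachable graph of Q (4 states):
  t0 = b.b.b.(0 + 0) ⊢ =b=> t1
  t1 = b.b.(0 + 0) ⊢ =b=> t2
  t2 = b.(0 + 0) ⊢ =b=> t3
  t3 = 0 + 0 ⊢ deadlocked
Executing bbb from Q (initial set {t0}):
  step 1 (b): {t1}
  step 2 (b): {t2}
  step 3 (b): {t3}
  Q completes σ.
Executing bbb from P (initial set {s0}):
  step 1 (b): {s1}
  step 2 (b): {s2}
  step 3 (b): no successor for P

NO — witness ⟨bbb⟩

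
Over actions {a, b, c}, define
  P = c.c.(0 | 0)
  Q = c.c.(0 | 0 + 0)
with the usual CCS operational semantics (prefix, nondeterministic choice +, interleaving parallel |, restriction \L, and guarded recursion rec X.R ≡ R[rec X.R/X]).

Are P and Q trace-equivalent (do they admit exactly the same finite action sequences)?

LTS(P): 3 reachable states
  u0 = c.c.(0 | 0) ⊢ =c=> u1
  u1 = c.(0 | 0) ⊢ =c=> u2
  u2 = 0 | 0 ⊢ ∅
LTS(Q): 3 reachable states
  v0 = c.c.(0 | 0 + 0) ⊢ =c=> v1
  v1 = c.(0 | 0 + 0) ⊢ =c=> v2
  v2 = 0 | 0 + 0 ⊢ ∅
Coarsest stable partition (strong bisimilarity classes):
  B0 = {u0, v0}
  B1 = {u1, v1}
  B2 = {u2, v2}
u0 ∈ B0, v0 ∈ B0 → same block
Bisimilar ⇒ trace-equivalent.

YES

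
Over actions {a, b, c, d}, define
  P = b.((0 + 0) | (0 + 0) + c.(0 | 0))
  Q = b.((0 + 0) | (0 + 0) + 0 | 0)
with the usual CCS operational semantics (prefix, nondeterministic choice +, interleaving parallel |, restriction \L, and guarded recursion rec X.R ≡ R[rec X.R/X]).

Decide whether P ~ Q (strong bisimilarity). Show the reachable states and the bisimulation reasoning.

P's transition system — 3 states:
  s0 = b.((0 + 0) | (0 + 0) + c.(0 | 0)) | ··b··> s1
  s1 = (0 + 0) | (0 + 0) + c.(0 | 0) | ··c··> s2
  s2 = 0 | 0 | ∅
Q's transition system — 2 states:
  t0 = b.((0 + 0) | (0 + 0) + 0 | 0) | ··b··> t1
  t1 = (0 + 0) | (0 + 0) + 0 | 0 | ∅
Bisimilarity quotient blocks:
  B0 = {s0}
  B1 = {s1}
  B2 = {s2, t1}
  B3 = {t0}
s0 ∈ B0, t0 ∈ B3 → different blocks

P ≁ Q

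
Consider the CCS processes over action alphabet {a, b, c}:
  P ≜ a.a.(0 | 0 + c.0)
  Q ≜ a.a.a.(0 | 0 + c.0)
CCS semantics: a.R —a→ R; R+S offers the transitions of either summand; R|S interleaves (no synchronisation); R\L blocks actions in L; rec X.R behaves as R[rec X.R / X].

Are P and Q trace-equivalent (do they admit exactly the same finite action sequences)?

P's transition system — 4 states:
  p0 = a.a.(0 | 0 + c.0) | --a--▸ p1
  p1 = a.(0 | 0 + c.0) | --a--▸ p2
  p2 = 0 | 0 + c.0 | --c--▸ p3
  p3 = 0 | (no moves)
Q's transition system — 5 states:
  q0 = a.a.a.(0 | 0 + c.0) | --a--▸ q1
  q1 = a.a.(0 | 0 + c.0) | --a--▸ q2
  q2 = a.(0 | 0 + c.0) | --a--▸ q3
  q3 = 0 | 0 + c.0 | --c--▸ q4
  q4 = 0 | (no moves)
Trace ⟨aac⟩ through P, begin at {p0}:
  after a @ step 1: {p1}
  after a @ step 2: {p2}
  after c @ step 3: {p3}
  P completes σ.
Trace ⟨aac⟩ through Q, begin at {q0}:
  after a @ step 1: {q1}
  after a @ step 2: {q2}
  after c @ step 3: ∅  — Q cannot continue

trace-distinct — witness ⟨aac⟩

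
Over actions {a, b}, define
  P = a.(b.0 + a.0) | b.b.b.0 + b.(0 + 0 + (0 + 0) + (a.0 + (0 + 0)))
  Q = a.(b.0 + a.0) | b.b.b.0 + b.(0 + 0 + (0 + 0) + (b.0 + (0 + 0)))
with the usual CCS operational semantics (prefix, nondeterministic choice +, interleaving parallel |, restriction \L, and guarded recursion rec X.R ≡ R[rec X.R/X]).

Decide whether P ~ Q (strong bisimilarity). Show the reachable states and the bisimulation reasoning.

Reachable graph of P (14 states):
  u0 = a.(b.0 + a.0) | b.b.b.0 + b.(0 + 0 + (0 + 0) + (a.0 + (0 + 0))) → =a=> u1, =b=> u2, =b=> u3
  u1 = (b.0 + a.0) | b.b.b.0 → =a=> u4, =b=> u4, =b=> u5
  u2 = 0 + 0 + (0 + 0) + (a.0 + (0 + 0)) → =a=> u6
  u3 = a.(b.0 + a.0) | b.b.0 → =a=> u5, =b=> u7
  u4 = 0 | b.b.b.0 → =b=> u8
  u5 = (b.0 + a.0) | b.b.0 → =a=> u8, =b=> u8, =b=> u9
  u6 = 0 → (no moves)
  u7 = a.(b.0 + a.0) | b.0 → =a=> u9, =b=> u10
  u8 = 0 | b.b.0 → =b=> u11
  u9 = (b.0 + a.0) | b.0 → =a=> u11, =b=> u11, =b=> u12
  u10 = a.(b.0 + a.0) | 0 → =a=> u12
  u11 = 0 | b.0 → =b=> u13
  u12 = (b.0 + a.0) | 0 → =a=> u13, =b=> u13
  u13 = 0 | 0 → (no moves)
Reachable graph of Q (14 states):
  v0 = a.(b.0 + a.0) | b.b.b.0 + b.(0 + 0 + (0 + 0) + (b.0 + (0 + 0))) → =a=> v1, =b=> v2, =b=> v3
  v1 = (b.0 + a.0) | b.b.b.0 → =a=> v4, =b=> v4, =b=> v5
  v2 = 0 + 0 + (0 + 0) + (b.0 + (0 + 0)) → =b=> v6
  v3 = a.(b.0 + a.0) | b.b.0 → =a=> v5, =b=> v7
  v4 = 0 | b.b.b.0 → =b=> v8
  v5 = (b.0 + a.0) | b.b.0 → =a=> v8, =b=> v8, =b=> v9
  v6 = 0 → (no moves)
  v7 = a.(b.0 + a.0) | b.0 → =a=> v9, =b=> v10
  v8 = 0 | b.b.0 → =b=> v11
  v9 = (b.0 + a.0) | b.0 → =a=> v11, =b=> v11, =b=> v12
  v10 = a.(b.0 + a.0) | 0 → =a=> v12
  v11 = 0 | b.0 → =b=> v13
  v12 = (b.0 + a.0) | 0 → =a=> v13, =b=> v13
  v13 = 0 | 0 → (no moves)
Bisimilarity quotient blocks:
  B0 = {u0}
  B1 = {u3, v3}
  B2 = {u7, v7}
  B3 = {u9, v9}
  B4 = {u11, v11, v2}
  B5 = {u13, u6, v13, v6}
  B6 = {u12, v12}
  B7 = {u10, v10}
  B8 = {u5, v5}
  B9 = {u8, v8}
  B10 = {u2}
  B11 = {u1, v1}
  B12 = {u4, v4}
  B13 = {v0}
u0 ∈ B0, v0 ∈ B13 → different blocks

NO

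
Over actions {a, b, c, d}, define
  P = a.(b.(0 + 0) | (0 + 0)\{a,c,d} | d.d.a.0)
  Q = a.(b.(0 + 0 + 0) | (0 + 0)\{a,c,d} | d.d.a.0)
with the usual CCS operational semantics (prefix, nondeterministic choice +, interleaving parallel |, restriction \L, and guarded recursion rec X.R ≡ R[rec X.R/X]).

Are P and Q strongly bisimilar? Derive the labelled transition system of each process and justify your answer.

YES

Reachable graph of P (9 states):
  s0 = a.(b.(0 + 0) | (0 + 0)\{a,c,d} | d.d.a.0) → =a=> s1
  s1 = b.(0 + 0) | (0 + 0)\{a,c,d} | d.d.a.0 → =b=> s2, =d=> s3
  s2 = (0 + 0) | (0 + 0)\{a,c,d} | d.d.a.0 → =d=> s4
  s3 = b.(0 + 0) | (0 + 0)\{a,c,d} | d.a.0 → =b=> s4, =d=> s5
  s4 = (0 + 0) | (0 + 0)\{a,c,d} | d.a.0 → =d=> s6
  s5 = b.(0 + 0) | (0 + 0)\{a,c,d} | a.0 → =a=> s7, =b=> s6
  s6 = (0 + 0) | (0 + 0)\{a,c,d} | a.0 → =a=> s8
  s7 = b.(0 + 0) | (0 + 0)\{a,c,d} | 0 → =b=> s8
  s8 = (0 + 0) | (0 + 0)\{a,c,d} | 0 → ∅
Reachable graph of Q (9 states):
  t0 = a.(b.(0 + 0 + 0) | (0 + 0)\{a,c,d} | d.d.a.0) → =a=> t1
  t1 = b.(0 + 0 + 0) | (0 + 0)\{a,c,d} | d.d.a.0 → =b=> t2, =d=> t3
  t2 = (0 + 0 + 0) | (0 + 0)\{a,c,d} | d.d.a.0 → =d=> t4
  t3 = b.(0 + 0 + 0) | (0 + 0)\{a,c,d} | d.a.0 → =b=> t4, =d=> t5
  t4 = (0 + 0 + 0) | (0 + 0)\{a,c,d} | d.a.0 → =d=> t6
  t5 = b.(0 + 0 + 0) | (0 + 0)\{a,c,d} | a.0 → =a=> t7, =b=> t6
  t6 = (0 + 0 + 0) | (0 + 0)\{a,c,d} | a.0 → =a=> t8
  t7 = b.(0 + 0 + 0) | (0 + 0)\{a,c,d} | 0 → =b=> t8
  t8 = (0 + 0 + 0) | (0 + 0)\{a,c,d} | 0 → ∅
Coarsest stable partition (strong bisimilarity classes):
  B0 = {s0, t0}
  B1 = {s1, t1}
  B2 = {s2, t2}
  B3 = {s4, t4}
  B4 = {s6, t6}
  B5 = {s8, t8}
  B6 = {s3, t3}
  B7 = {s5, t5}
  B8 = {s7, t7}
s0 ∈ B0, t0 ∈ B0 → same block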